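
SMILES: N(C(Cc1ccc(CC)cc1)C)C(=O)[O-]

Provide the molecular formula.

Heavy atoms from the SMILES: 12 C, 1 N, 2 O.
Implicit hydrogens by atom environment:
  4 × C (aromatic): 1 H each → 4
  2 × C: 3 H each → 6
  2 × C: 2 H each → 4
  2 × C (aromatic): no H
  1 × C: 1 H
  1 × C: no H
  1 × N: 1 H
  1 × O: no H
  1 × O (charge -1): no H
  Total hydrogens = 16.
Net charge -1.
Molecular formula: C12H16NO2-

C12H16NO2-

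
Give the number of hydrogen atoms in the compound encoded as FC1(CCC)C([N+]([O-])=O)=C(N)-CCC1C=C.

17

Hydrogens are implicit in SMILES; fill each atom to its normal valence:
  5 × C: 2 H each → 10
  3 × C: no H
  2 × C: 1 H each → 2
  1 × C: 3 H
  1 × F: no H
  1 × N: 2 H
  1 × N (charge +1): no H
  1 × O: no H
  1 × O (charge -1): no H
  Total hydrogens = 17.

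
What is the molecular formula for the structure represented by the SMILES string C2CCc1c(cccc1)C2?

Heavy atoms from the SMILES: 10 C.
Implicit hydrogens by atom environment:
  4 × C: 2 H each → 8
  4 × C (aromatic): 1 H each → 4
  2 × C (aromatic): no H
  Total hydrogens = 12.
Molecular formula: C10H12

C10H12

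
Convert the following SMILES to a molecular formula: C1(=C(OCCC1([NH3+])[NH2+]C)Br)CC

[C8H17BrN2O]2+

Heavy atoms from the SMILES: 1 Br, 8 C, 2 N, 1 O.
Implicit hydrogens by atom environment:
  3 × C: 2 H each → 6
  3 × C: no H
  2 × C: 3 H each → 6
  1 × Br: no H
  1 × N (charge +1): 3 H
  1 × N (charge +1): 2 H
  1 × O: no H
  Total hydrogens = 17.
Net charge +2.
Molecular formula: [C8H17BrN2O]2+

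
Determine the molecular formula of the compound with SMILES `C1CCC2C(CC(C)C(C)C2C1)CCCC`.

Heavy atoms from the SMILES: 16 C.
Implicit hydrogens by atom environment:
  8 × C: 2 H each → 16
  5 × C: 1 H each → 5
  3 × C: 3 H each → 9
  Total hydrogens = 30.
Molecular formula: C16H30

C16H30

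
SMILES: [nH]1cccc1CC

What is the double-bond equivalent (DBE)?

3

Molecular formula from the SMILES: C6H9N.
DoU = (2C + 2 + N − H − X)/2 = (2·6 + 2 + 1 − 9 − 0)/2 = 6/2 = 3.
(Structurally: 1 ring(s) + 2 π bond(s) = 3.)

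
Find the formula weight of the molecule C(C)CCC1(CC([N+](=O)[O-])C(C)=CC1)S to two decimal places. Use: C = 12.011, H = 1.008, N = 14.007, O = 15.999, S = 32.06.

Molecular formula: C11H19NO2S.
M = 11×12.011 + 19×1.008 + 1×14.007 + 2×15.999 + 1×32.06 = 229.34 g/mol.

229.34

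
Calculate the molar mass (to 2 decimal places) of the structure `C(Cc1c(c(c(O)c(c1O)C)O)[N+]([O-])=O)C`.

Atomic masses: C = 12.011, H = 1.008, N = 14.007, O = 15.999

227.22

Molecular formula: C10H13NO5.
M = 10×12.011 + 13×1.008 + 1×14.007 + 5×15.999 = 227.22 g/mol.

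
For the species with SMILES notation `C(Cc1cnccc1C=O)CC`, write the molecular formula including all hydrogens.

C10H13NO

Heavy atoms from the SMILES: 10 C, 1 N, 1 O.
Implicit hydrogens by atom environment:
  3 × C: 2 H each → 6
  3 × C (aromatic): 1 H each → 3
  2 × C (aromatic): no H
  1 × C: 3 H
  1 × C: 1 H
  1 × N (aromatic): no H
  1 × O: no H
  Total hydrogens = 13.
Molecular formula: C10H13NO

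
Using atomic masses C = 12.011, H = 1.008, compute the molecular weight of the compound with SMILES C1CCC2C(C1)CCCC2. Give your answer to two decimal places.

Molecular formula: C10H18.
M = 10×12.011 + 18×1.008 = 138.25 g/mol.

138.25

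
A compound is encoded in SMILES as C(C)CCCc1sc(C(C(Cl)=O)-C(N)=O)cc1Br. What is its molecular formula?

C12H15BrClNO2S

Heavy atoms from the SMILES: 1 Br, 12 C, 1 Cl, 1 N, 2 O, 1 S.
Implicit hydrogens by atom environment:
  4 × C: 2 H each → 8
  3 × C (aromatic): no H
  2 × C: no H
  2 × O: no H
  1 × Br: no H
  1 × C: 3 H
  1 × C (aromatic): 1 H
  1 × C: 1 H
  1 × Cl: no H
  1 × N: 2 H
  1 × S (aromatic): no H
  Total hydrogens = 15.
Molecular formula: C12H15BrClNO2S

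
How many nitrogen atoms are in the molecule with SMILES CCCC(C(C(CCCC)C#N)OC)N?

The symbol for nitrogen appears 2 times in the SMILES.

2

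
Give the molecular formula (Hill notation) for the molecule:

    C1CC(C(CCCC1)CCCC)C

C13H26

Heavy atoms from the SMILES: 13 C.
Implicit hydrogens by atom environment:
  9 × C: 2 H each → 18
  2 × C: 3 H each → 6
  2 × C: 1 H each → 2
  Total hydrogens = 26.
Molecular formula: C13H26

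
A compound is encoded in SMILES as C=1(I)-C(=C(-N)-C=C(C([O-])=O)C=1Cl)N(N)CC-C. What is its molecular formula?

C10H12ClIN3O2-

Heavy atoms from the SMILES: 10 C, 1 Cl, 1 I, 3 N, 2 O.
Implicit hydrogens by atom environment:
  5 × C (aromatic): no H
  2 × C: 2 H each → 4
  2 × N: 2 H each → 4
  1 × C: 3 H
  1 × C (aromatic): 1 H
  1 × C: no H
  1 × Cl: no H
  1 × I: no H
  1 × N: no H
  1 × O: no H
  1 × O (charge -1): no H
  Total hydrogens = 12.
Net charge -1.
Molecular formula: C10H12ClIN3O2-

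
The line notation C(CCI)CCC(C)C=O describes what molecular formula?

Heavy atoms from the SMILES: 8 C, 1 I, 1 O.
Implicit hydrogens by atom environment:
  5 × C: 2 H each → 10
  2 × C: 1 H each → 2
  1 × C: 3 H
  1 × I: no H
  1 × O: no H
  Total hydrogens = 15.
Molecular formula: C8H15IO

C8H15IO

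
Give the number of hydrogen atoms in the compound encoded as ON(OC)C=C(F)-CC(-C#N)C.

Hydrogens are implicit in SMILES; fill each atom to its normal valence:
  2 × C: 3 H each → 6
  2 × C: 1 H each → 2
  2 × C: no H
  2 × N: no H
  1 × C: 2 H
  1 × F: no H
  1 × O: 1 H
  1 × O: no H
  Total hydrogens = 11.

11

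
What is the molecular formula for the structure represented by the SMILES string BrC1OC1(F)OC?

Heavy atoms from the SMILES: 1 Br, 3 C, 1 F, 2 O.
Implicit hydrogens by atom environment:
  2 × O: no H
  1 × Br: no H
  1 × C: 3 H
  1 × C: 1 H
  1 × C: no H
  1 × F: no H
  Total hydrogens = 4.
Molecular formula: C3H4BrFO2

C3H4BrFO2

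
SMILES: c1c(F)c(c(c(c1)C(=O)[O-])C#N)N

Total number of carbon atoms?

8

The symbol for carbon appears 8 times in the SMILES. Lowercase c denotes aromatic carbon and counts toward C.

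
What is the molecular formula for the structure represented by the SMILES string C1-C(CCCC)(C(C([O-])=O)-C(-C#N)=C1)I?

C11H13INO2-

Heavy atoms from the SMILES: 11 C, 1 I, 1 N, 2 O.
Implicit hydrogens by atom environment:
  4 × C: 2 H each → 8
  4 × C: no H
  2 × C: 1 H each → 2
  1 × C: 3 H
  1 × I: no H
  1 × N: no H
  1 × O: no H
  1 × O (charge -1): no H
  Total hydrogens = 13.
Net charge -1.
Molecular formula: C11H13INO2-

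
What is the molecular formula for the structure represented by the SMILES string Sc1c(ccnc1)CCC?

Heavy atoms from the SMILES: 8 C, 1 N, 1 S.
Implicit hydrogens by atom environment:
  3 × C (aromatic): 1 H each → 3
  2 × C: 2 H each → 4
  2 × C (aromatic): no H
  1 × C: 3 H
  1 × N (aromatic): no H
  1 × S: 1 H
  Total hydrogens = 11.
Molecular formula: C8H11NS

C8H11NS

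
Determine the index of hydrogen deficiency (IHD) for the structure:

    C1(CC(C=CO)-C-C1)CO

2

Molecular formula from the SMILES: C8H14O2.
DoU = (2C + 2 + N − H − X)/2 = (2·8 + 2 + 0 − 14 − 0)/2 = 4/2 = 2.
(Structurally: 1 ring(s) + 1 π bond(s) = 2.)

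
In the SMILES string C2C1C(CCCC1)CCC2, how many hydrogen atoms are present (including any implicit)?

18

Hydrogens are implicit in SMILES; fill each atom to its normal valence:
  8 × C: 2 H each → 16
  2 × C: 1 H each → 2
  Total hydrogens = 18.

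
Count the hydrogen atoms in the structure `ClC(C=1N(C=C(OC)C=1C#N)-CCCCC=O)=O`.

Hydrogens are implicit in SMILES; fill each atom to its normal valence:
  4 × C: 2 H each → 8
  3 × C (aromatic): no H
  3 × O: no H
  2 × C: no H
  1 × C: 3 H
  1 × C (aromatic): 1 H
  1 × C: 1 H
  1 × Cl: no H
  1 × N (aromatic): no H
  1 × N: no H
  Total hydrogens = 13.

13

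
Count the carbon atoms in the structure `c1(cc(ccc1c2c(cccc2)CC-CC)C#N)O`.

17

The symbol for carbon appears 17 times in the SMILES. Lowercase c denotes aromatic carbon and counts toward C.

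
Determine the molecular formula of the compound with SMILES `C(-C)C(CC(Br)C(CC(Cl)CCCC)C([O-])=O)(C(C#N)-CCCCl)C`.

Heavy atoms from the SMILES: 1 Br, 19 C, 2 Cl, 1 N, 2 O.
Implicit hydrogens by atom environment:
  9 × C: 2 H each → 18
  4 × C: 1 H each → 4
  3 × C: 3 H each → 9
  3 × C: no H
  2 × Cl: no H
  1 × Br: no H
  1 × N: no H
  1 × O: no H
  1 × O (charge -1): no H
  Total hydrogens = 31.
Net charge -1.
Molecular formula: C19H31BrCl2NO2-

C19H31BrCl2NO2-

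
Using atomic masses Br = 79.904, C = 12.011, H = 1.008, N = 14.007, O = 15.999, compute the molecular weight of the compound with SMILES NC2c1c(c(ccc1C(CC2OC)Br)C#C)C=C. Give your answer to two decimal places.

Molecular formula: C15H16BrNO.
M = 1×79.904 + 15×12.011 + 16×1.008 + 1×14.007 + 1×15.999 = 306.20 g/mol.

306.20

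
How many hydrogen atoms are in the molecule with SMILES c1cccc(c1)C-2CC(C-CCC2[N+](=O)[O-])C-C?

Hydrogens are implicit in SMILES; fill each atom to its normal valence:
  5 × C: 2 H each → 10
  5 × C (aromatic): 1 H each → 5
  3 × C: 1 H each → 3
  1 × C: 3 H
  1 × C (aromatic): no H
  1 × N (charge +1): no H
  1 × O: no H
  1 × O (charge -1): no H
  Total hydrogens = 21.

21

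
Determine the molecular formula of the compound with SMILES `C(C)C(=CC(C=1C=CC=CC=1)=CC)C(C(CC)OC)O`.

Heavy atoms from the SMILES: 18 C, 2 O.
Implicit hydrogens by atom environment:
  5 × C (aromatic): 1 H each → 5
  4 × C: 3 H each → 12
  4 × C: 1 H each → 4
  2 × C: 2 H each → 4
  2 × C: no H
  1 × C (aromatic): no H
  1 × O: 1 H
  1 × O: no H
  Total hydrogens = 26.
Molecular formula: C18H26O2

C18H26O2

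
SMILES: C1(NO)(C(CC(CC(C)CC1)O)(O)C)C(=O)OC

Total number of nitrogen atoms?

1

The symbol for nitrogen appears 1 time in the SMILES.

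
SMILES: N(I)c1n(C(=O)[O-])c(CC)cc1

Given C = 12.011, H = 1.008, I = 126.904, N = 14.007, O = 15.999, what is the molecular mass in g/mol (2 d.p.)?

Molecular formula: C7H8IN2O2-.
M = 7×12.011 + 8×1.008 + 1×126.904 + 2×14.007 + 2×15.999 = 279.06 g/mol.

279.06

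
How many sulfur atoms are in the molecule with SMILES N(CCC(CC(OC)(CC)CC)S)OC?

1

The symbol for sulfur appears 1 time in the SMILES.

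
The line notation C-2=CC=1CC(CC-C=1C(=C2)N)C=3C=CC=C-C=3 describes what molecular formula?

Heavy atoms from the SMILES: 16 C, 1 N.
Implicit hydrogens by atom environment:
  8 × C (aromatic): 1 H each → 8
  4 × C (aromatic): no H
  3 × C: 2 H each → 6
  1 × C: 1 H
  1 × N: 2 H
  Total hydrogens = 17.
Molecular formula: C16H17N

C16H17N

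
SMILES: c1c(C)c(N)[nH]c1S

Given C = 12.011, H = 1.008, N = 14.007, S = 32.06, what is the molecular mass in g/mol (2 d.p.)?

128.19

Molecular formula: C5H8N2S.
M = 5×12.011 + 8×1.008 + 2×14.007 + 1×32.06 = 128.19 g/mol.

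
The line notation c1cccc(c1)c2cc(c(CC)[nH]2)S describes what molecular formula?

C12H13NS

Heavy atoms from the SMILES: 12 C, 1 N, 1 S.
Implicit hydrogens by atom environment:
  6 × C (aromatic): 1 H each → 6
  4 × C (aromatic): no H
  1 × C: 3 H
  1 × C: 2 H
  1 × N (aromatic): 1 H
  1 × S: 1 H
  Total hydrogens = 13.
Molecular formula: C12H13NS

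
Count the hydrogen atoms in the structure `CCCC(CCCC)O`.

18

Hydrogens are implicit in SMILES; fill each atom to its normal valence:
  5 × C: 2 H each → 10
  2 × C: 3 H each → 6
  1 × C: 1 H
  1 × O: 1 H
  Total hydrogens = 18.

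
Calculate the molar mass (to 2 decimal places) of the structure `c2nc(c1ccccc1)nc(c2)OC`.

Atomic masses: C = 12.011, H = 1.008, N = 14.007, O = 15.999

Molecular formula: C11H10N2O.
M = 11×12.011 + 10×1.008 + 2×14.007 + 1×15.999 = 186.21 g/mol.

186.21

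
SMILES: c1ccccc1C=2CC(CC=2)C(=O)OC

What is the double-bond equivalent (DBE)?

7

Molecular formula from the SMILES: C13H14O2.
DoU = (2C + 2 + N − H − X)/2 = (2·13 + 2 + 0 − 14 − 0)/2 = 14/2 = 7.
(Structurally: 2 ring(s) + 5 π bond(s) = 7.)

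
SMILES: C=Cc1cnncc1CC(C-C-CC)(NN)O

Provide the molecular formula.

C12H20N4O

Heavy atoms from the SMILES: 12 C, 4 N, 1 O.
Implicit hydrogens by atom environment:
  5 × C: 2 H each → 10
  2 × C (aromatic): 1 H each → 2
  2 × C (aromatic): no H
  2 × N (aromatic): no H
  1 × C: 3 H
  1 × C: 1 H
  1 × C: no H
  1 × N: 2 H
  1 × N: 1 H
  1 × O: 1 H
  Total hydrogens = 20.
Molecular formula: C12H20N4O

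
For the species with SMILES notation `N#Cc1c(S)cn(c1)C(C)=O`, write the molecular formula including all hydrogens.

C7H6N2OS

Heavy atoms from the SMILES: 7 C, 2 N, 1 O, 1 S.
Implicit hydrogens by atom environment:
  2 × C (aromatic): 1 H each → 2
  2 × C (aromatic): no H
  2 × C: no H
  1 × C: 3 H
  1 × N (aromatic): no H
  1 × N: no H
  1 × O: no H
  1 × S: 1 H
  Total hydrogens = 6.
Molecular formula: C7H6N2OS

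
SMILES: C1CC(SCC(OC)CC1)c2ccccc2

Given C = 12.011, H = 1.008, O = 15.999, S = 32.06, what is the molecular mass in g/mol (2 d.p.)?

236.37

Molecular formula: C14H20OS.
M = 14×12.011 + 20×1.008 + 1×15.999 + 1×32.06 = 236.37 g/mol.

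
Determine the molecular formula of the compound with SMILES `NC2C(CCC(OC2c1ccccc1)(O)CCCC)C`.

Heavy atoms from the SMILES: 17 C, 1 N, 2 O.
Implicit hydrogens by atom environment:
  5 × C: 2 H each → 10
  5 × C (aromatic): 1 H each → 5
  3 × C: 1 H each → 3
  2 × C: 3 H each → 6
  1 × C: no H
  1 × C (aromatic): no H
  1 × N: 2 H
  1 × O: 1 H
  1 × O: no H
  Total hydrogens = 27.
Molecular formula: C17H27NO2

C17H27NO2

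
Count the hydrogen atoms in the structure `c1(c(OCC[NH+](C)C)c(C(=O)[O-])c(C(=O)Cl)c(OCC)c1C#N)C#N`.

Hydrogens are implicit in SMILES; fill each atom to its normal valence:
  6 × C (aromatic): no H
  4 × C: no H
  4 × O: no H
  3 × C: 3 H each → 9
  3 × C: 2 H each → 6
  2 × N: no H
  1 × Cl: no H
  1 × N (charge +1): 1 H
  1 × O (charge -1): no H
  Total hydrogens = 16.

16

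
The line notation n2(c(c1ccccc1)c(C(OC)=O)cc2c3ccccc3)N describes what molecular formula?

Heavy atoms from the SMILES: 18 C, 2 N, 2 O.
Implicit hydrogens by atom environment:
  11 × C (aromatic): 1 H each → 11
  5 × C (aromatic): no H
  2 × O: no H
  1 × C: 3 H
  1 × C: no H
  1 × N: 2 H
  1 × N (aromatic): no H
  Total hydrogens = 16.
Molecular formula: C18H16N2O2

C18H16N2O2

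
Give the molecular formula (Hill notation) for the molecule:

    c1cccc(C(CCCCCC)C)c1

C14H22

Heavy atoms from the SMILES: 14 C.
Implicit hydrogens by atom environment:
  5 × C: 2 H each → 10
  5 × C (aromatic): 1 H each → 5
  2 × C: 3 H each → 6
  1 × C: 1 H
  1 × C (aromatic): no H
  Total hydrogens = 22.
Molecular formula: C14H22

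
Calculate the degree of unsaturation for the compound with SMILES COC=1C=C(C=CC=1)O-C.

Molecular formula from the SMILES: C8H10O2.
DoU = (2C + 2 + N − H − X)/2 = (2·8 + 2 + 0 − 10 − 0)/2 = 8/2 = 4.
(Structurally: 1 ring(s) + 3 π bond(s) = 4.)

4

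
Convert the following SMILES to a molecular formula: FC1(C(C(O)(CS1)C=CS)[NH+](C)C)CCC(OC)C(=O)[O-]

C13H22FNO4S2

Heavy atoms from the SMILES: 13 C, 1 F, 1 N, 4 O, 2 S.
Implicit hydrogens by atom environment:
  4 × C: 1 H each → 4
  3 × C: 3 H each → 9
  3 × C: 2 H each → 6
  3 × C: no H
  2 × O: no H
  1 × F: no H
  1 × N (charge +1): 1 H
  1 × O: 1 H
  1 × O (charge -1): no H
  1 × S: 1 H
  1 × S: no H
  Total hydrogens = 22.
Molecular formula: C13H22FNO4S2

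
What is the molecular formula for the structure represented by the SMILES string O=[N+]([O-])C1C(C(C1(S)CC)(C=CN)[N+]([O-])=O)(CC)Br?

C10H16BrN3O4S

Heavy atoms from the SMILES: 1 Br, 10 C, 3 N, 4 O, 1 S.
Implicit hydrogens by atom environment:
  3 × C: 1 H each → 3
  3 × C: no H
  2 × C: 3 H each → 6
  2 × C: 2 H each → 4
  2 × N (charge +1): no H
  2 × O: no H
  2 × O (charge -1): no H
  1 × Br: no H
  1 × N: 2 H
  1 × S: 1 H
  Total hydrogens = 16.
Molecular formula: C10H16BrN3O4S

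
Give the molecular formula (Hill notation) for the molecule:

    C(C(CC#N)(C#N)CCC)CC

Heavy atoms from the SMILES: 10 C, 2 N.
Implicit hydrogens by atom environment:
  5 × C: 2 H each → 10
  3 × C: no H
  2 × C: 3 H each → 6
  2 × N: no H
  Total hydrogens = 16.
Molecular formula: C10H16N2

C10H16N2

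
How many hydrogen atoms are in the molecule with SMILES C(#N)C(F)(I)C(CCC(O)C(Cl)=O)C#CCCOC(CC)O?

Hydrogens are implicit in SMILES; fill each atom to its normal valence:
  5 × C: 2 H each → 10
  5 × C: no H
  3 × C: 1 H each → 3
  2 × O: 1 H each → 2
  2 × O: no H
  1 × C: 3 H
  1 × Cl: no H
  1 × F: no H
  1 × I: no H
  1 × N: no H
  Total hydrogens = 18.

18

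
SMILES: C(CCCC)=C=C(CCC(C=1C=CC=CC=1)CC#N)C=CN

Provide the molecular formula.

Heavy atoms from the SMILES: 20 C, 2 N.
Implicit hydrogens by atom environment:
  6 × C: 2 H each → 12
  5 × C (aromatic): 1 H each → 5
  4 × C: 1 H each → 4
  3 × C: no H
  1 × C: 3 H
  1 × C (aromatic): no H
  1 × N: 2 H
  1 × N: no H
  Total hydrogens = 26.
Molecular formula: C20H26N2

C20H26N2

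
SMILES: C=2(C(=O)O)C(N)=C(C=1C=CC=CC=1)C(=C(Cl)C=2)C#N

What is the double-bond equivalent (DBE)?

11

Molecular formula from the SMILES: C14H9ClN2O2.
DoU = (2C + 2 + N − H − X)/2 = (2·14 + 2 + 2 − 9 − 1)/2 = 22/2 = 11.
(Structurally: 2 ring(s) + 9 π bond(s) = 11.)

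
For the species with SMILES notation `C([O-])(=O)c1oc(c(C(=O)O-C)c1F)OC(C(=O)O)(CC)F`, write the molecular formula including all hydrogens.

Heavy atoms from the SMILES: 11 C, 2 F, 8 O.
Implicit hydrogens by atom environment:
  5 × O: no H
  4 × C (aromatic): no H
  4 × C: no H
  2 × C: 3 H each → 6
  2 × F: no H
  1 × C: 2 H
  1 × O: 1 H
  1 × O (aromatic): no H
  1 × O (charge -1): no H
  Total hydrogens = 9.
Net charge -1.
Molecular formula: C11H9F2O8-

C11H9F2O8-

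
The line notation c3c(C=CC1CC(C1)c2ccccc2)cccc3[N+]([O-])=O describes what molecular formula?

C18H17NO2

Heavy atoms from the SMILES: 18 C, 1 N, 2 O.
Implicit hydrogens by atom environment:
  9 × C (aromatic): 1 H each → 9
  4 × C: 1 H each → 4
  3 × C (aromatic): no H
  2 × C: 2 H each → 4
  1 × N (charge +1): no H
  1 × O: no H
  1 × O (charge -1): no H
  Total hydrogens = 17.
Molecular formula: C18H17NO2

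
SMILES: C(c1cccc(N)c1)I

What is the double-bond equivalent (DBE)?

4

Molecular formula from the SMILES: C7H8IN.
DoU = (2C + 2 + N − H − X)/2 = (2·7 + 2 + 1 − 8 − 1)/2 = 8/2 = 4.
(Structurally: 1 ring(s) + 3 π bond(s) = 4.)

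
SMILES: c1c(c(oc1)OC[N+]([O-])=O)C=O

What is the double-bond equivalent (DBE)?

5

Molecular formula from the SMILES: C6H5NO5.
DoU = (2C + 2 + N − H − X)/2 = (2·6 + 2 + 1 − 5 − 0)/2 = 10/2 = 5.
(Structurally: 1 ring(s) + 4 π bond(s) = 5.)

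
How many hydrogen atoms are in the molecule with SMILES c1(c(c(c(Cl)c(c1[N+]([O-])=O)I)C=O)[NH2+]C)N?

8

Hydrogens are implicit in SMILES; fill each atom to its normal valence:
  6 × C (aromatic): no H
  2 × O: no H
  1 × C: 3 H
  1 × C: 1 H
  1 × Cl: no H
  1 × I: no H
  1 × N (charge +1): 2 H
  1 × N: 2 H
  1 × N (charge +1): no H
  1 × O (charge -1): no H
  Total hydrogens = 8.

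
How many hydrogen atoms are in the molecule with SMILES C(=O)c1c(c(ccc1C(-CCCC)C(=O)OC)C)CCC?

Hydrogens are implicit in SMILES; fill each atom to its normal valence:
  5 × C: 2 H each → 10
  4 × C: 3 H each → 12
  4 × C (aromatic): no H
  3 × O: no H
  2 × C (aromatic): 1 H each → 2
  2 × C: 1 H each → 2
  1 × C: no H
  Total hydrogens = 26.

26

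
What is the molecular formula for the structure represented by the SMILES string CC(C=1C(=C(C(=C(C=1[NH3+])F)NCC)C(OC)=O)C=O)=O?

C13H16FN2O4+

Heavy atoms from the SMILES: 13 C, 1 F, 2 N, 4 O.
Implicit hydrogens by atom environment:
  6 × C (aromatic): no H
  4 × O: no H
  3 × C: 3 H each → 9
  2 × C: no H
  1 × C: 2 H
  1 × C: 1 H
  1 × F: no H
  1 × N (charge +1): 3 H
  1 × N: 1 H
  Total hydrogens = 16.
Net charge +1.
Molecular formula: C13H16FN2O4+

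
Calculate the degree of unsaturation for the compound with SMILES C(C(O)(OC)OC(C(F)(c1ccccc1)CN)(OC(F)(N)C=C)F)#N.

Molecular formula from the SMILES: C15H18F3N3O4.
DoU = (2C + 2 + N − H − X)/2 = (2·15 + 2 + 3 − 18 − 3)/2 = 14/2 = 7.
(Structurally: 1 ring(s) + 6 π bond(s) = 7.)

7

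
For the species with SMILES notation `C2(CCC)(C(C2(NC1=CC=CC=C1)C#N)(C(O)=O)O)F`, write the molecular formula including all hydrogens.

C14H15FN2O3

Heavy atoms from the SMILES: 14 C, 1 F, 2 N, 3 O.
Implicit hydrogens by atom environment:
  5 × C (aromatic): 1 H each → 5
  5 × C: no H
  2 × C: 2 H each → 4
  2 × O: 1 H each → 2
  1 × C: 3 H
  1 × C (aromatic): no H
  1 × F: no H
  1 × N: 1 H
  1 × N: no H
  1 × O: no H
  Total hydrogens = 15.
Molecular formula: C14H15FN2O3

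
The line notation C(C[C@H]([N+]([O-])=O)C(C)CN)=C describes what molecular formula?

Heavy atoms from the SMILES: 7 C, 2 N, 2 O.
Implicit hydrogens by atom environment:
  3 × C: 2 H each → 6
  3 × C: 1 H each → 3
  1 × C: 3 H
  1 × N: 2 H
  1 × N (charge +1): no H
  1 × O: no H
  1 × O (charge -1): no H
  Total hydrogens = 14.
Molecular formula: C7H14N2O2

C7H14N2O2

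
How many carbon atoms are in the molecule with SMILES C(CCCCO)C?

6

The symbol for carbon appears 6 times in the SMILES.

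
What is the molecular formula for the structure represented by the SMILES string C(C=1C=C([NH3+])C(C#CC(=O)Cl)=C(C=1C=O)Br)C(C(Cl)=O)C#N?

Heavy atoms from the SMILES: 1 Br, 14 C, 2 Cl, 2 N, 3 O.
Implicit hydrogens by atom environment:
  5 × C (aromatic): no H
  5 × C: no H
  3 × O: no H
  2 × C: 1 H each → 2
  2 × Cl: no H
  1 × Br: no H
  1 × C: 2 H
  1 × C (aromatic): 1 H
  1 × N (charge +1): 3 H
  1 × N: no H
  Total hydrogens = 8.
Net charge +1.
Molecular formula: C14H8BrCl2N2O3+

C14H8BrCl2N2O3+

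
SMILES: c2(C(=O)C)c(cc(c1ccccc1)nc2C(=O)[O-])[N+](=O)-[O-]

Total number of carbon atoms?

The symbol for carbon appears 14 times in the SMILES. Lowercase c denotes aromatic carbon and counts toward C.

14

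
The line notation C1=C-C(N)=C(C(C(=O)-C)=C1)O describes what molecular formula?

Heavy atoms from the SMILES: 8 C, 1 N, 2 O.
Implicit hydrogens by atom environment:
  3 × C (aromatic): 1 H each → 3
  3 × C (aromatic): no H
  1 × C: 3 H
  1 × C: no H
  1 × N: 2 H
  1 × O: 1 H
  1 × O: no H
  Total hydrogens = 9.
Molecular formula: C8H9NO2

C8H9NO2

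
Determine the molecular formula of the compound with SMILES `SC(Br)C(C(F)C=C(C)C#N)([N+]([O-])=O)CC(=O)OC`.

Heavy atoms from the SMILES: 1 Br, 10 C, 1 F, 2 N, 4 O, 1 S.
Implicit hydrogens by atom environment:
  4 × C: no H
  3 × C: 1 H each → 3
  3 × O: no H
  2 × C: 3 H each → 6
  1 × Br: no H
  1 × C: 2 H
  1 × F: no H
  1 × N: no H
  1 × N (charge +1): no H
  1 × O (charge -1): no H
  1 × S: 1 H
  Total hydrogens = 12.
Molecular formula: C10H12BrFN2O4S

C10H12BrFN2O4S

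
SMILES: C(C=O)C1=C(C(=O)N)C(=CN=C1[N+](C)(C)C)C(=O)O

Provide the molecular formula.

Heavy atoms from the SMILES: 12 C, 3 N, 4 O.
Implicit hydrogens by atom environment:
  4 × C (aromatic): no H
  3 × C: 3 H each → 9
  3 × O: no H
  2 × C: no H
  1 × C: 2 H
  1 × C (aromatic): 1 H
  1 × C: 1 H
  1 × N: 2 H
  1 × N (aromatic): no H
  1 × N (charge +1): no H
  1 × O: 1 H
  Total hydrogens = 16.
Net charge +1.
Molecular formula: C12H16N3O4+

C12H16N3O4+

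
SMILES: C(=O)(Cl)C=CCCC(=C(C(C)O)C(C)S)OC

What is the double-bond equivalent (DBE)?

3

Molecular formula from the SMILES: C12H19ClO3S.
DoU = (2C + 2 + N − H − X)/2 = (2·12 + 2 + 0 − 19 − 1)/2 = 6/2 = 3.
(Structurally: 0 ring(s) + 3 π bond(s) = 3.)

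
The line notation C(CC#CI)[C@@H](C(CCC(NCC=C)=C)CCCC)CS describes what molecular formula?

Heavy atoms from the SMILES: 18 C, 1 I, 1 N, 1 S.
Implicit hydrogens by atom environment:
  11 × C: 2 H each → 22
  3 × C: 1 H each → 3
  3 × C: no H
  1 × C: 3 H
  1 × I: no H
  1 × N: 1 H
  1 × S: 1 H
  Total hydrogens = 30.
Molecular formula: C18H30INS

C18H30INS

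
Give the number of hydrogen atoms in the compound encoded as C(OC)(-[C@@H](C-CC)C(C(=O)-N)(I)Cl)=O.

Hydrogens are implicit in SMILES; fill each atom to its normal valence:
  3 × C: no H
  3 × O: no H
  2 × C: 3 H each → 6
  2 × C: 2 H each → 4
  1 × C: 1 H
  1 × Cl: no H
  1 × I: no H
  1 × N: 2 H
  Total hydrogens = 13.

13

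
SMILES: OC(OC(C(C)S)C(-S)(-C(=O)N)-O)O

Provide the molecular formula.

C6H13NO5S2

Heavy atoms from the SMILES: 6 C, 1 N, 5 O, 2 S.
Implicit hydrogens by atom environment:
  3 × C: 1 H each → 3
  3 × O: 1 H each → 3
  2 × C: no H
  2 × O: no H
  2 × S: 1 H each → 2
  1 × C: 3 H
  1 × N: 2 H
  Total hydrogens = 13.
Molecular formula: C6H13NO5S2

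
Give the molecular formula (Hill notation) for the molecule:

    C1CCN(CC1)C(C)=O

Heavy atoms from the SMILES: 7 C, 1 N, 1 O.
Implicit hydrogens by atom environment:
  5 × C: 2 H each → 10
  1 × C: 3 H
  1 × C: no H
  1 × N: no H
  1 × O: no H
  Total hydrogens = 13.
Molecular formula: C7H13NO

C7H13NO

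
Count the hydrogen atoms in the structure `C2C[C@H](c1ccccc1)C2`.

Hydrogens are implicit in SMILES; fill each atom to its normal valence:
  5 × C (aromatic): 1 H each → 5
  3 × C: 2 H each → 6
  1 × C: 1 H
  1 × C (aromatic): no H
  Total hydrogens = 12.

12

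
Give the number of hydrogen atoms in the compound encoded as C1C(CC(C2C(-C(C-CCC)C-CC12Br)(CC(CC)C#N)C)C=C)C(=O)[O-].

Hydrogens are implicit in SMILES; fill each atom to its normal valence:
  10 × C: 2 H each → 20
  6 × C: 1 H each → 6
  4 × C: no H
  3 × C: 3 H each → 9
  1 × Br: no H
  1 × N: no H
  1 × O: no H
  1 × O (charge -1): no H
  Total hydrogens = 35.

35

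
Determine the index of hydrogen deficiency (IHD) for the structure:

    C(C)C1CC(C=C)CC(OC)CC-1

2

Molecular formula from the SMILES: C12H22O.
DoU = (2C + 2 + N − H − X)/2 = (2·12 + 2 + 0 − 22 − 0)/2 = 4/2 = 2.
(Structurally: 1 ring(s) + 1 π bond(s) = 2.)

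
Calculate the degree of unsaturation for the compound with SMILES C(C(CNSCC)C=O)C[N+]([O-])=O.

2

Molecular formula from the SMILES: C7H14N2O3S.
DoU = (2C + 2 + N − H − X)/2 = (2·7 + 2 + 2 − 14 − 0)/2 = 4/2 = 2.
(Structurally: 0 ring(s) + 2 π bond(s) = 2.)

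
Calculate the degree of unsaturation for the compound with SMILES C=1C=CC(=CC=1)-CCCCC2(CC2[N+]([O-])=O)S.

6

Molecular formula from the SMILES: C13H17NO2S.
DoU = (2C + 2 + N − H − X)/2 = (2·13 + 2 + 1 − 17 − 0)/2 = 12/2 = 6.
(Structurally: 2 ring(s) + 4 π bond(s) = 6.)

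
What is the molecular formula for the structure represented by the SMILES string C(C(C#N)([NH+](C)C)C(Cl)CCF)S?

Heavy atoms from the SMILES: 8 C, 1 Cl, 1 F, 2 N, 1 S.
Implicit hydrogens by atom environment:
  3 × C: 2 H each → 6
  2 × C: 3 H each → 6
  2 × C: no H
  1 × C: 1 H
  1 × Cl: no H
  1 × F: no H
  1 × N (charge +1): 1 H
  1 × N: no H
  1 × S: 1 H
  Total hydrogens = 15.
Net charge +1.
Molecular formula: C8H15ClFN2S+

C8H15ClFN2S+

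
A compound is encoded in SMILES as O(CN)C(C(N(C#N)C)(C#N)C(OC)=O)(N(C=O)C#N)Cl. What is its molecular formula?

Heavy atoms from the SMILES: 10 C, 1 Cl, 6 N, 4 O.
Implicit hydrogens by atom environment:
  6 × C: no H
  5 × N: no H
  4 × O: no H
  2 × C: 3 H each → 6
  1 × C: 2 H
  1 × C: 1 H
  1 × Cl: no H
  1 × N: 2 H
  Total hydrogens = 11.
Molecular formula: C10H11ClN6O4

C10H11ClN6O4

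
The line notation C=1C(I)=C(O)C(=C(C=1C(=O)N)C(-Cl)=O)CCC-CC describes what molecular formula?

C13H15ClINO3

Heavy atoms from the SMILES: 13 C, 1 Cl, 1 I, 1 N, 3 O.
Implicit hydrogens by atom environment:
  5 × C (aromatic): no H
  4 × C: 2 H each → 8
  2 × C: no H
  2 × O: no H
  1 × C: 3 H
  1 × C (aromatic): 1 H
  1 × Cl: no H
  1 × I: no H
  1 × N: 2 H
  1 × O: 1 H
  Total hydrogens = 15.
Molecular formula: C13H15ClINO3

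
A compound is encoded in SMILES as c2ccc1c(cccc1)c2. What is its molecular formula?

C10H8

Heavy atoms from the SMILES: 10 C.
Implicit hydrogens by atom environment:
  8 × C (aromatic): 1 H each → 8
  2 × C (aromatic): no H
  Total hydrogens = 8.
Molecular formula: C10H8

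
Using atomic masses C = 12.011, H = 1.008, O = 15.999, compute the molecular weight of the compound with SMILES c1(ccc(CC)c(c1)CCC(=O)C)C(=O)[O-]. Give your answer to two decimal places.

219.26

Molecular formula: C13H15O3-.
M = 13×12.011 + 15×1.008 + 3×15.999 = 219.26 g/mol.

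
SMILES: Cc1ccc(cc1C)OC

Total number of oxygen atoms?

The symbol for oxygen appears 1 time in the SMILES.

1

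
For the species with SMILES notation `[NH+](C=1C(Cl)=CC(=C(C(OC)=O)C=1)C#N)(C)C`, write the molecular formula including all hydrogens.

C11H12ClN2O2+

Heavy atoms from the SMILES: 11 C, 1 Cl, 2 N, 2 O.
Implicit hydrogens by atom environment:
  4 × C (aromatic): no H
  3 × C: 3 H each → 9
  2 × C (aromatic): 1 H each → 2
  2 × C: no H
  2 × O: no H
  1 × Cl: no H
  1 × N (charge +1): 1 H
  1 × N: no H
  Total hydrogens = 12.
Net charge +1.
Molecular formula: C11H12ClN2O2+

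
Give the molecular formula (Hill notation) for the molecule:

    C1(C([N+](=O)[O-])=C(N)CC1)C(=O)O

Heavy atoms from the SMILES: 6 C, 2 N, 4 O.
Implicit hydrogens by atom environment:
  3 × C: no H
  2 × C: 2 H each → 4
  2 × O: no H
  1 × C: 1 H
  1 × N: 2 H
  1 × N (charge +1): no H
  1 × O: 1 H
  1 × O (charge -1): no H
  Total hydrogens = 8.
Molecular formula: C6H8N2O4

C6H8N2O4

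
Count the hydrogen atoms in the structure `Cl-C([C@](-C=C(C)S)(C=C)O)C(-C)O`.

Hydrogens are implicit in SMILES; fill each atom to its normal valence:
  4 × C: 1 H each → 4
  2 × C: 3 H each → 6
  2 × C: no H
  2 × O: 1 H each → 2
  1 × C: 2 H
  1 × Cl: no H
  1 × S: 1 H
  Total hydrogens = 15.

15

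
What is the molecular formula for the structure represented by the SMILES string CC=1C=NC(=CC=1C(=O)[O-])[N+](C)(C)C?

Heavy atoms from the SMILES: 10 C, 2 N, 2 O.
Implicit hydrogens by atom environment:
  4 × C: 3 H each → 12
  3 × C (aromatic): no H
  2 × C (aromatic): 1 H each → 2
  1 × C: no H
  1 × N (aromatic): no H
  1 × N (charge +1): no H
  1 × O: no H
  1 × O (charge -1): no H
  Total hydrogens = 14.
Molecular formula: C10H14N2O2

C10H14N2O2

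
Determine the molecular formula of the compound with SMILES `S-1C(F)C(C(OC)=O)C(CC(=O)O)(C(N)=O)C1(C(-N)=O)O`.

Heavy atoms from the SMILES: 10 C, 1 F, 2 N, 7 O, 1 S.
Implicit hydrogens by atom environment:
  6 × C: no H
  5 × O: no H
  2 × C: 1 H each → 2
  2 × N: 2 H each → 4
  2 × O: 1 H each → 2
  1 × C: 3 H
  1 × C: 2 H
  1 × F: no H
  1 × S: no H
  Total hydrogens = 13.
Molecular formula: C10H13FN2O7S

C10H13FN2O7S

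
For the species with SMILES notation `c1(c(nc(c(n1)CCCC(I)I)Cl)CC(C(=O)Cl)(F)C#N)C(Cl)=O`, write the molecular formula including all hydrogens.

Heavy atoms from the SMILES: 13 C, 3 Cl, 1 F, 2 I, 3 N, 2 O.
Implicit hydrogens by atom environment:
  4 × C: 2 H each → 8
  4 × C (aromatic): no H
  4 × C: no H
  3 × Cl: no H
  2 × I: no H
  2 × N (aromatic): no H
  2 × O: no H
  1 × C: 1 H
  1 × F: no H
  1 × N: no H
  Total hydrogens = 9.
Molecular formula: C13H9Cl3FI2N3O2

C13H9Cl3FI2N3O2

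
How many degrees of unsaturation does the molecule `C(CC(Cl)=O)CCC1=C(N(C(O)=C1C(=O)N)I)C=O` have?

Molecular formula from the SMILES: C11H12ClIN2O4.
DoU = (2C + 2 + N − H − X)/2 = (2·11 + 2 + 2 − 12 − 2)/2 = 12/2 = 6.
(Structurally: 1 ring(s) + 5 π bond(s) = 6.)

6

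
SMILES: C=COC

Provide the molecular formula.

C3H6O

Heavy atoms from the SMILES: 3 C, 1 O.
Implicit hydrogens by atom environment:
  1 × C: 3 H
  1 × C: 2 H
  1 × C: 1 H
  1 × O: no H
  Total hydrogens = 6.
Molecular formula: C3H6O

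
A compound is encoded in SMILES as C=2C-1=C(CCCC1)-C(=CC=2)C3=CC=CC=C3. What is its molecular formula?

C16H16

Heavy atoms from the SMILES: 16 C.
Implicit hydrogens by atom environment:
  8 × C (aromatic): 1 H each → 8
  4 × C: 2 H each → 8
  4 × C (aromatic): no H
  Total hydrogens = 16.
Molecular formula: C16H16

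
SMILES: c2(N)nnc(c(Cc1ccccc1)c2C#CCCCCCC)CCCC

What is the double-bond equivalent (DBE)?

10

Molecular formula from the SMILES: C23H31N3.
DoU = (2C + 2 + N − H − X)/2 = (2·23 + 2 + 3 − 31 − 0)/2 = 20/2 = 10.
(Structurally: 2 ring(s) + 8 π bond(s) = 10.)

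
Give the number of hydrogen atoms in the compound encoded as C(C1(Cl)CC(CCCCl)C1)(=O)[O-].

11

Hydrogens are implicit in SMILES; fill each atom to its normal valence:
  5 × C: 2 H each → 10
  2 × C: no H
  2 × Cl: no H
  1 × C: 1 H
  1 × O: no H
  1 × O (charge -1): no H
  Total hydrogens = 11.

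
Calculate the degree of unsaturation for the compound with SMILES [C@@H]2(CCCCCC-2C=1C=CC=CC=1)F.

Molecular formula from the SMILES: C13H17F.
DoU = (2C + 2 + N − H − X)/2 = (2·13 + 2 + 0 − 17 − 1)/2 = 10/2 = 5.
(Structurally: 2 ring(s) + 3 π bond(s) = 5.)

5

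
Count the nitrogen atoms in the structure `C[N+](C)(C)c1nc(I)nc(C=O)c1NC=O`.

The symbol for nitrogen appears 4 times in the SMILES.

4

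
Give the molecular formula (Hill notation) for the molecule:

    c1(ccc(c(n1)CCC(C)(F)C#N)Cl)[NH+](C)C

C12H16ClFN3+

Heavy atoms from the SMILES: 12 C, 1 Cl, 1 F, 3 N.
Implicit hydrogens by atom environment:
  3 × C: 3 H each → 9
  3 × C (aromatic): no H
  2 × C: 2 H each → 4
  2 × C (aromatic): 1 H each → 2
  2 × C: no H
  1 × Cl: no H
  1 × F: no H
  1 × N (charge +1): 1 H
  1 × N (aromatic): no H
  1 × N: no H
  Total hydrogens = 16.
Net charge +1.
Molecular formula: C12H16ClFN3+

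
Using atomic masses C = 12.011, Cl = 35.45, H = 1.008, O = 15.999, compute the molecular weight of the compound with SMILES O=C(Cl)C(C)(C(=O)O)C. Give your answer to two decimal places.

150.56

Molecular formula: C5H7ClO3.
M = 5×12.011 + 1×35.45 + 7×1.008 + 3×15.999 = 150.56 g/mol.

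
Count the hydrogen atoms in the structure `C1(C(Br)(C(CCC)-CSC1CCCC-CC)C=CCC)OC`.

Hydrogens are implicit in SMILES; fill each atom to its normal valence:
  9 × C: 2 H each → 18
  5 × C: 1 H each → 5
  4 × C: 3 H each → 12
  1 × Br: no H
  1 × C: no H
  1 × O: no H
  1 × S: no H
  Total hydrogens = 35.

35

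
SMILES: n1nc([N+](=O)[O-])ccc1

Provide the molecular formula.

C4H3N3O2

Heavy atoms from the SMILES: 4 C, 3 N, 2 O.
Implicit hydrogens by atom environment:
  3 × C (aromatic): 1 H each → 3
  2 × N (aromatic): no H
  1 × C (aromatic): no H
  1 × N (charge +1): no H
  1 × O: no H
  1 × O (charge -1): no H
  Total hydrogens = 3.
Molecular formula: C4H3N3O2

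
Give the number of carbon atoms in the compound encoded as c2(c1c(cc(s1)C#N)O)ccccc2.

The symbol for carbon appears 11 times in the SMILES. Lowercase c denotes aromatic carbon and counts toward C.

11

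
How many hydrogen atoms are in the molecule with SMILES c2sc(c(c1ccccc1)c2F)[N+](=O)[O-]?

6

Hydrogens are implicit in SMILES; fill each atom to its normal valence:
  6 × C (aromatic): 1 H each → 6
  4 × C (aromatic): no H
  1 × F: no H
  1 × N (charge +1): no H
  1 × O: no H
  1 × O (charge -1): no H
  1 × S (aromatic): no H
  Total hydrogens = 6.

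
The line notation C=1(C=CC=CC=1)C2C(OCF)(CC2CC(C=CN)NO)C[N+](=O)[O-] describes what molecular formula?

Heavy atoms from the SMILES: 16 C, 1 F, 3 N, 4 O.
Implicit hydrogens by atom environment:
  5 × C: 1 H each → 5
  5 × C (aromatic): 1 H each → 5
  4 × C: 2 H each → 8
  2 × O: no H
  1 × C: no H
  1 × C (aromatic): no H
  1 × F: no H
  1 × N: 2 H
  1 × N: 1 H
  1 × N (charge +1): no H
  1 × O: 1 H
  1 × O (charge -1): no H
  Total hydrogens = 22.
Molecular formula: C16H22FN3O4

C16H22FN3O4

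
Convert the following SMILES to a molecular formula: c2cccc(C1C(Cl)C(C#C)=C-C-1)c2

C13H11Cl

Heavy atoms from the SMILES: 13 C, 1 Cl.
Implicit hydrogens by atom environment:
  5 × C (aromatic): 1 H each → 5
  4 × C: 1 H each → 4
  2 × C: no H
  1 × C: 2 H
  1 × C (aromatic): no H
  1 × Cl: no H
  Total hydrogens = 11.
Molecular formula: C13H11Cl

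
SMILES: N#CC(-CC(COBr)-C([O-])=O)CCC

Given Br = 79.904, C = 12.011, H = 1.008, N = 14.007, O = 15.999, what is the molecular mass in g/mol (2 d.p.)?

263.11

Molecular formula: C9H13BrNO3-.
M = 1×79.904 + 9×12.011 + 13×1.008 + 1×14.007 + 3×15.999 = 263.11 g/mol.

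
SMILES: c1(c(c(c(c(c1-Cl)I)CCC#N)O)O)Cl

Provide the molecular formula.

C9H6Cl2INO2

Heavy atoms from the SMILES: 9 C, 2 Cl, 1 I, 1 N, 2 O.
Implicit hydrogens by atom environment:
  6 × C (aromatic): no H
  2 × C: 2 H each → 4
  2 × Cl: no H
  2 × O: 1 H each → 2
  1 × C: no H
  1 × I: no H
  1 × N: no H
  Total hydrogens = 6.
Molecular formula: C9H6Cl2INO2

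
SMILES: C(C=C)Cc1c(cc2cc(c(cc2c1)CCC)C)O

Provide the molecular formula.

Heavy atoms from the SMILES: 18 C, 1 O.
Implicit hydrogens by atom environment:
  6 × C (aromatic): no H
  5 × C: 2 H each → 10
  4 × C (aromatic): 1 H each → 4
  2 × C: 3 H each → 6
  1 × C: 1 H
  1 × O: 1 H
  Total hydrogens = 22.
Molecular formula: C18H22O

C18H22O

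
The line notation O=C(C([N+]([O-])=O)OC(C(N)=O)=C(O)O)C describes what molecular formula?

C6H8N2O7

Heavy atoms from the SMILES: 6 C, 2 N, 7 O.
Implicit hydrogens by atom environment:
  4 × C: no H
  4 × O: no H
  2 × O: 1 H each → 2
  1 × C: 3 H
  1 × C: 1 H
  1 × N: 2 H
  1 × N (charge +1): no H
  1 × O (charge -1): no H
  Total hydrogens = 8.
Molecular formula: C6H8N2O7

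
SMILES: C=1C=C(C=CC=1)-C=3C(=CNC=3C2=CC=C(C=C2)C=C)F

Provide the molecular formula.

Heavy atoms from the SMILES: 18 C, 1 F, 1 N.
Implicit hydrogens by atom environment:
  10 × C (aromatic): 1 H each → 10
  6 × C (aromatic): no H
  1 × C: 2 H
  1 × C: 1 H
  1 × F: no H
  1 × N (aromatic): 1 H
  Total hydrogens = 14.
Molecular formula: C18H14FN

C18H14FN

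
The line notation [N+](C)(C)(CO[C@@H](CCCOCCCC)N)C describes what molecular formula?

C12H29N2O2+

Heavy atoms from the SMILES: 12 C, 2 N, 2 O.
Implicit hydrogens by atom environment:
  7 × C: 2 H each → 14
  4 × C: 3 H each → 12
  2 × O: no H
  1 × C: 1 H
  1 × N: 2 H
  1 × N (charge +1): no H
  Total hydrogens = 29.
Net charge +1.
Molecular formula: C12H29N2O2+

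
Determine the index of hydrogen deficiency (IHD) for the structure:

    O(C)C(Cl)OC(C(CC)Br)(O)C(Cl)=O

1

Molecular formula from the SMILES: C7H11BrCl2O4.
DoU = (2C + 2 + N − H − X)/2 = (2·7 + 2 + 0 − 11 − 3)/2 = 2/2 = 1.
(Structurally: 0 ring(s) + 1 π bond(s) = 1.)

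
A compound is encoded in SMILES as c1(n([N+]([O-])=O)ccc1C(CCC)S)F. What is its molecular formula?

C8H11FN2O2S

Heavy atoms from the SMILES: 8 C, 1 F, 2 N, 2 O, 1 S.
Implicit hydrogens by atom environment:
  2 × C: 2 H each → 4
  2 × C (aromatic): 1 H each → 2
  2 × C (aromatic): no H
  1 × C: 3 H
  1 × C: 1 H
  1 × F: no H
  1 × N (aromatic): no H
  1 × N (charge +1): no H
  1 × O: no H
  1 × O (charge -1): no H
  1 × S: 1 H
  Total hydrogens = 11.
Molecular formula: C8H11FN2O2S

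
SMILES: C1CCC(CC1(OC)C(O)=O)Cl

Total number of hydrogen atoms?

13

Hydrogens are implicit in SMILES; fill each atom to its normal valence:
  4 × C: 2 H each → 8
  2 × C: no H
  2 × O: no H
  1 × C: 3 H
  1 × C: 1 H
  1 × Cl: no H
  1 × O: 1 H
  Total hydrogens = 13.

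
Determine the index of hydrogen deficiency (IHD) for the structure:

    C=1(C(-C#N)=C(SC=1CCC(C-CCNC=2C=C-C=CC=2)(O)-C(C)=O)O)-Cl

10

Molecular formula from the SMILES: C19H21ClN2O3S.
DoU = (2C + 2 + N − H − X)/2 = (2·19 + 2 + 2 − 21 − 1)/2 = 20/2 = 10.
(Structurally: 2 ring(s) + 8 π bond(s) = 10.)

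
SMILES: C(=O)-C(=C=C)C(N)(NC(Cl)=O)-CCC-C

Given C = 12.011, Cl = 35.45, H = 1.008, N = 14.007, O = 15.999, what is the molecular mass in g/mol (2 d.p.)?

Molecular formula: C10H15ClN2O2.
M = 10×12.011 + 1×35.45 + 15×1.008 + 2×14.007 + 2×15.999 = 230.69 g/mol.

230.69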